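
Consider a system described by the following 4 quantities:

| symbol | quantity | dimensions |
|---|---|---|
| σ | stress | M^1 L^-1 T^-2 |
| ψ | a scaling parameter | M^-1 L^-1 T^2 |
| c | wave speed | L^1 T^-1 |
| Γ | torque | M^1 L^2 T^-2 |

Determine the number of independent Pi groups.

1

There are 4 variables and 3 base dimensions (M, L, T).
The dimension matrix has rank 3.
Independent dimensionless groups: 4 − 3 = 1.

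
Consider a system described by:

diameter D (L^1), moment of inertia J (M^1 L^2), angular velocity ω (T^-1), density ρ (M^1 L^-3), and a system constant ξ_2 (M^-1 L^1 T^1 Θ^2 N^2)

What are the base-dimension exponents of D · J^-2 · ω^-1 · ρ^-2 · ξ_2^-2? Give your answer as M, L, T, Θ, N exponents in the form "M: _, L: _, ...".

Collect each base-dimension exponent across the product:
  M: (0) − 2·(1) − (0) − 2·(1) − 2·(-1) = -2
  L: (1) − 2·(2) − (0) − 2·(-3) − 2·(1) = 1
  T: (0) − 2·(0) − (-1) − 2·(0) − 2·(1) = -1
  Θ: (0) − 2·(0) − (0) − 2·(0) − 2·(2) = -4
  N: (0) − 2·(0) − (0) − 2·(0) − 2·(2) = -4
So the dimensions are [M⁻² L T⁻¹ Θ⁻⁴ N⁻⁴].

M: -2, L: 1, T: -1, Θ: -4, N: -4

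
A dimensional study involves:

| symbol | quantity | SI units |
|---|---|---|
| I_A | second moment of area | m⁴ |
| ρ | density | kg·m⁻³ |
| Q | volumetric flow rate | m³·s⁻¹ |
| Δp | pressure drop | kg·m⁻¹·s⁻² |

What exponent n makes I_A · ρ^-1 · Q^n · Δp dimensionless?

Balance the L exponent: (3)·n from Q, plus (4) − (-3) + (-1) = 6 from the rest, must sum to zero.
3n + 6 = 0, so n = -2.

-2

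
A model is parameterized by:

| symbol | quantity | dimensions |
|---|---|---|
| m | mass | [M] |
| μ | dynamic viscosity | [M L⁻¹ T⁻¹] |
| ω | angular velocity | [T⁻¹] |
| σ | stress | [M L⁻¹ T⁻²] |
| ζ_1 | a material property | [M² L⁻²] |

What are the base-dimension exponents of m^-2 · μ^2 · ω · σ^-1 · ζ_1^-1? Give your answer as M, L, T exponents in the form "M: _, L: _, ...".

M: -3, L: 1, T: -1

Collect each base-dimension exponent across the product:
  M: −2·(1) + 2·(1) + (0) − (1) − (2) = -3
  L: −2·(0) + 2·(-1) + (0) − (-1) − (-2) = 1
  T: −2·(0) + 2·(-1) + (-1) − (-2) − (0) = -1
So the dimensions are [M⁻³ L T⁻¹].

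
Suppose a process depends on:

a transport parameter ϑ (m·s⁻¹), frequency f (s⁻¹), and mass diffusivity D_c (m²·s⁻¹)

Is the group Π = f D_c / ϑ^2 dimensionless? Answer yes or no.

Sum the exponent of each base dimension across the product:
  M: −2·[ϑ]_M + [f]_M + [D_c]_M = −2·(0) + (0) + (0) = 0
  L: −2·[ϑ]_L + [f]_L + [D_c]_L = −2·(1) + (0) + (2) = 0
  T: −2·[ϑ]_T + [f]_T + [D_c]_T = −2·(-1) + (-1) + (-1) = 0
All base exponents vanish — dimensionless.

yes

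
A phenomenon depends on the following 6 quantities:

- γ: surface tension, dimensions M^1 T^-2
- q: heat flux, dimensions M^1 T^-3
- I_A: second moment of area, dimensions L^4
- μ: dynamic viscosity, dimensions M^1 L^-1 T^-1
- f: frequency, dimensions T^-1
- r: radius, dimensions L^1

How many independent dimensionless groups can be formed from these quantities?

There are 6 variables and 3 base dimensions (M, L, T).
The dimension matrix has rank 3.
Independent dimensionless groups: 6 − 3 = 3.

3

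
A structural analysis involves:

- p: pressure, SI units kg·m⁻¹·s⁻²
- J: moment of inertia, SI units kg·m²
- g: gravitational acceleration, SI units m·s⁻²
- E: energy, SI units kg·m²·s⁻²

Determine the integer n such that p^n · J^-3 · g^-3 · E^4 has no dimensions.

-1

Balance the M exponent: (1)·n from p, plus −3·(1) − 3·(0) + 4·(1) = 1 from the rest, must sum to zero.
n + 1 = 0, so n = -1.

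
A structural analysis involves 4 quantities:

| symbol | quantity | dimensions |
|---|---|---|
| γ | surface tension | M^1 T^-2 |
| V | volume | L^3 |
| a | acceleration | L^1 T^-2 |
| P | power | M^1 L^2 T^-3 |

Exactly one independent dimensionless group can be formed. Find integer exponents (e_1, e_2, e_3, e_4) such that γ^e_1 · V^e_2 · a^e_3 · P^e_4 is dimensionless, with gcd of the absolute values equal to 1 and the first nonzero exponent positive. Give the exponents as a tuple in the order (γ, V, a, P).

(2, 1, 1, -2)

M: e_1·(1) + e_2·(0) + e_3·(0) + e_4·(1) = 0
L: e_1·(0) + e_2·(3) + e_3·(1) + e_4·(2) = 0
T: e_1·(-2) + e_2·(0) + e_3·(-2) + e_4·(-3) = 0
Solving this homogeneous linear system for the smallest-integer solution (first nonzero entry positive) gives (2, 1, 1, -2).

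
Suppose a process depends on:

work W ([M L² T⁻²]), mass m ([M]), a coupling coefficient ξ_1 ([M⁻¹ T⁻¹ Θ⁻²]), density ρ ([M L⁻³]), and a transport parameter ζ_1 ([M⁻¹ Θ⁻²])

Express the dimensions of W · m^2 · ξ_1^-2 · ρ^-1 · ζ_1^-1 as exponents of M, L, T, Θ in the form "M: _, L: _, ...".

Collect each base-dimension exponent across the product:
  M: (1) + 2·(1) − 2·(-1) − (1) − (-1) = 5
  L: (2) + 2·(0) − 2·(0) − (-3) − (0) = 5
  T: (-2) + 2·(0) − 2·(-1) − (0) − (0) = 0
  Θ: (0) + 2·(0) − 2·(-2) − (0) − (-2) = 6
So the dimensions are [M⁵ L⁵ Θ⁶].

M: 5, L: 5, T: 0, Θ: 6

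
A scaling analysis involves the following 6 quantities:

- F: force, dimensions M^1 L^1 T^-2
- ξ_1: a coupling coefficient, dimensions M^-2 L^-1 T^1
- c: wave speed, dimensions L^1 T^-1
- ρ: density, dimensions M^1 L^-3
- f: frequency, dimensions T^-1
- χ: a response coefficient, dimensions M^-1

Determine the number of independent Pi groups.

3

There are 6 variables and 3 base dimensions (M, L, T).
The dimension matrix has rank 3.
Independent dimensionless groups: 6 − 3 = 3.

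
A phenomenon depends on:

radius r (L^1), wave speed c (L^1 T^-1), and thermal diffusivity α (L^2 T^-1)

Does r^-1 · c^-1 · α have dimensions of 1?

yes

Sum the exponent of each base dimension across the product:
  M: −[r]_M − [c]_M + [α]_M = −(0) − (0) + (0) = 0
  L: −[r]_L − [c]_L + [α]_L = −(1) − (1) + (2) = 0
  T: −[r]_T − [c]_T + [α]_T = −(0) − (-1) + (-1) = 0
All base exponents vanish — dimensionless.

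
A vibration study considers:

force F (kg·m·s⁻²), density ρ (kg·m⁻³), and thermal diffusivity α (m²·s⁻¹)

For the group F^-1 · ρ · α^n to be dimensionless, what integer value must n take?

2

Balance the L exponent: (2)·n from α, plus −(1) + (-3) = -4 from the rest, must sum to zero.
2n − 4 = 0, so n = 2.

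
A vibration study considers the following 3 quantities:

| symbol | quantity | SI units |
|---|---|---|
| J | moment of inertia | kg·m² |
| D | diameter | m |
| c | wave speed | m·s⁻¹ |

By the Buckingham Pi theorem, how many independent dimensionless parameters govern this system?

0

There are 3 variables and 3 base dimensions (M, L, T).
The dimension matrix has rank 3.
Independent dimensionless groups: 3 − 3 = 0.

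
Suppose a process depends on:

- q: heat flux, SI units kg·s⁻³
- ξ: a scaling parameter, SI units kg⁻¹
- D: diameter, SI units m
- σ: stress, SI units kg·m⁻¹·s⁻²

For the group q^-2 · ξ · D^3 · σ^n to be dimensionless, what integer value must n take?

3

Balance the M exponent: (1)·n from σ, plus −2·(1) + (-1) + 3·(0) = -3 from the rest, must sum to zero.
n − 3 = 0, so n = 3.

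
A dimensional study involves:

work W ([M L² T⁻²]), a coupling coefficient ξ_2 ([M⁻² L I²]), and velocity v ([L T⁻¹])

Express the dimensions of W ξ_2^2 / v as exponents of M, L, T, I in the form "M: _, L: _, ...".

M: -3, L: 3, T: -1, I: 4

Collect each base-dimension exponent across the product:
  M: (1) + 2·(-2) − (0) = -3
  L: (2) + 2·(1) − (1) = 3
  T: (-2) + 2·(0) − (-1) = -1
  I: (0) + 2·(2) − (0) = 4
So the dimensions are [M⁻³ L³ T⁻¹ I⁴].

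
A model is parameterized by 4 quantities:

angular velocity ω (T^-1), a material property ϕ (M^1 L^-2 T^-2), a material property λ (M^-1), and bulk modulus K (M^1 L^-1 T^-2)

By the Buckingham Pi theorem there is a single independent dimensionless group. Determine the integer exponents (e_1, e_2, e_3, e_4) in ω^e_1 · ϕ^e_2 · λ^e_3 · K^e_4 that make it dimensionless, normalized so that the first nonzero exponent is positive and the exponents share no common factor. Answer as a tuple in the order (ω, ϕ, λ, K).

(2, 1, -1, -2)

M: e_1·(0) + e_2·(1) + e_3·(-1) + e_4·(1) = 0
L: e_1·(0) + e_2·(-2) + e_3·(0) + e_4·(-1) = 0
T: e_1·(-1) + e_2·(-2) + e_3·(0) + e_4·(-2) = 0
Solving this homogeneous linear system for the smallest-integer solution (first nonzero entry positive) gives (2, 1, -1, -2).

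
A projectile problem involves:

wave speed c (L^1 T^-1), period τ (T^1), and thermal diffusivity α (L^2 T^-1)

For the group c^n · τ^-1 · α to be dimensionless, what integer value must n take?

-2

Balance the L exponent: (1)·n from c, plus −(0) + (2) = 2 from the rest, must sum to zero.
n + 2 = 0, so n = -2.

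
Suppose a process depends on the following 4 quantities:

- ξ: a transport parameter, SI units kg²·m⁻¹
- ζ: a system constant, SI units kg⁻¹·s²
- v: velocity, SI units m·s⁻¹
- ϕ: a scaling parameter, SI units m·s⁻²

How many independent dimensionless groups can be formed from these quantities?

There are 4 variables and 3 base dimensions (M, L, T).
The dimension matrix has rank 3.
Independent dimensionless groups: 4 − 3 = 1.

1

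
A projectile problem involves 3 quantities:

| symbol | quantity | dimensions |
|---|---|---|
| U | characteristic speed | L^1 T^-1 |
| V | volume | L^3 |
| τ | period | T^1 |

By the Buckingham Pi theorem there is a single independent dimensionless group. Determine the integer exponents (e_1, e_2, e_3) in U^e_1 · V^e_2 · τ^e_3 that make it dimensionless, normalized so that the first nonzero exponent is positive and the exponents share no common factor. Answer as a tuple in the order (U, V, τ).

L: e_1·(1) + e_2·(3) + e_3·(0) = 0
T: e_1·(-1) + e_2·(0) + e_3·(1) = 0
Solving this homogeneous linear system for the smallest-integer solution (first nonzero entry positive) gives (3, -1, 3).

(3, -1, 3)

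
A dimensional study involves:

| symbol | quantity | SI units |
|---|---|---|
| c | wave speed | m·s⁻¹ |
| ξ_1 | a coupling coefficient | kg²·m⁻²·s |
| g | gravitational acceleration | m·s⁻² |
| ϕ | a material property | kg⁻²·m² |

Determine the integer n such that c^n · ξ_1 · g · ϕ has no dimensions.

Balance the L exponent: (1)·n from c, plus (-2) + (1) + (2) = 1 from the rest, must sum to zero.
n + 1 = 0, so n = -1.

-1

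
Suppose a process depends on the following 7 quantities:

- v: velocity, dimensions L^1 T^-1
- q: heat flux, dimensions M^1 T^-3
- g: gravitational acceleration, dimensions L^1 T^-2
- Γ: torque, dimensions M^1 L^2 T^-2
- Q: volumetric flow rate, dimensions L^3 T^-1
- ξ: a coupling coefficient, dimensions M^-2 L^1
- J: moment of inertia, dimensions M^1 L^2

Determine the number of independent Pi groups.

4

There are 7 variables and 3 base dimensions (M, L, T).
The dimension matrix has rank 3.
Independent dimensionless groups: 7 − 3 = 4.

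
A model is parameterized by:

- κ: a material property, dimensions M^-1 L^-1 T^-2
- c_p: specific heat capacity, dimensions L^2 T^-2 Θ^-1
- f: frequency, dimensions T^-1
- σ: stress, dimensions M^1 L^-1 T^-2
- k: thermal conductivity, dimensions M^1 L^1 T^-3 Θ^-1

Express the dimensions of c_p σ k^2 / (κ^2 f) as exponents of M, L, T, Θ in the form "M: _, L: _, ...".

Collect each base-dimension exponent across the product:
  M: −2·(-1) + (0) − (0) + (1) + 2·(1) = 5
  L: −2·(-1) + (2) − (0) + (-1) + 2·(1) = 5
  T: −2·(-2) + (-2) − (-1) + (-2) + 2·(-3) = -5
  Θ: −2·(0) + (-1) − (0) + (0) + 2·(-1) = -3
So the dimensions are [M⁵ L⁵ T⁻⁵ Θ⁻³].

M: 5, L: 5, T: -5, Θ: -3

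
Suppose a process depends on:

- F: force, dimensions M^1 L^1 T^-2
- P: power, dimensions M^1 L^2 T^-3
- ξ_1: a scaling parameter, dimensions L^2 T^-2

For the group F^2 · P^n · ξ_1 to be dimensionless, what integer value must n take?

Balance the M exponent: (1)·n from P, plus 2·(1) + (0) = 2 from the rest, must sum to zero.
n + 2 = 0, so n = -2.

-2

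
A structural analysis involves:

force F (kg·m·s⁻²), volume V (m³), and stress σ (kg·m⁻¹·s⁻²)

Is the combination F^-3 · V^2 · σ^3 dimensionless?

yes

Sum the exponent of each base dimension across the product:
  M: −3·[F]_M + 2·[V]_M + 3·[σ]_M = −3·(1) + 2·(0) + 3·(1) = 0
  L: −3·[F]_L + 2·[V]_L + 3·[σ]_L = −3·(1) + 2·(3) + 3·(-1) = 0
  T: −3·[F]_T + 2·[V]_T + 3·[σ]_T = −3·(-2) + 2·(0) + 3·(-2) = 0
All base exponents vanish — dimensionless.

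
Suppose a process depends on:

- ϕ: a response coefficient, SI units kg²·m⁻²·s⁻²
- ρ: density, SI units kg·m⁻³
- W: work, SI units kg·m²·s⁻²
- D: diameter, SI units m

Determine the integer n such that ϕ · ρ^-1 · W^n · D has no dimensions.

Balance the M exponent: (1)·n from W, plus (2) − (1) + (0) = 1 from the rest, must sum to zero.
n + 1 = 0, so n = -1.

-1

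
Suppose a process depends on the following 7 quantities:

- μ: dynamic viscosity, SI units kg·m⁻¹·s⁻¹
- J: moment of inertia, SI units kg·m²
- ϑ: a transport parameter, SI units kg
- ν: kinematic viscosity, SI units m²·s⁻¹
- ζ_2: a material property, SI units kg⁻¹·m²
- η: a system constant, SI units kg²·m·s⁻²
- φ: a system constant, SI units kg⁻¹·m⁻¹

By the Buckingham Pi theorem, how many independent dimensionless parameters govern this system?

4

There are 7 variables and 3 base dimensions (M, L, T).
The dimension matrix has rank 3.
Independent dimensionless groups: 7 − 3 = 4.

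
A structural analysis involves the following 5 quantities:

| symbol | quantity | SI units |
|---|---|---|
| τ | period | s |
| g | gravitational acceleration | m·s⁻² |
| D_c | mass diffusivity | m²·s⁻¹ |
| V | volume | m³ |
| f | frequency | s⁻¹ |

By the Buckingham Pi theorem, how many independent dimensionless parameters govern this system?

There are 5 variables and 2 base dimensions (L, T).
The dimension matrix has rank 2.
Independent dimensionless groups: 5 − 2 = 3.

3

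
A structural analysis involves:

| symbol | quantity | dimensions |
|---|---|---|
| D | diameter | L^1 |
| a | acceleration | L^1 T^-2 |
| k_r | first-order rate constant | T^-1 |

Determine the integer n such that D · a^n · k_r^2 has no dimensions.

-1

Balance the L exponent: (1)·n from a, plus (1) + 2·(0) = 1 from the rest, must sum to zero.
n + 1 = 0, so n = -1.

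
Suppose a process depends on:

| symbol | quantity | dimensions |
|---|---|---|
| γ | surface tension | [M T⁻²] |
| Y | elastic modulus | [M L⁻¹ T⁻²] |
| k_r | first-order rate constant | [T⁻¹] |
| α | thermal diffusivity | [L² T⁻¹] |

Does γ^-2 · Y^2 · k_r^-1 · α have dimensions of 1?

Sum the exponent of each base dimension across the product:
  M: −2·[γ]_M + 2·[Y]_M − [k_r]_M + [α]_M = −2·(1) + 2·(1) − (0) + (0) = 0
  L: −2·[γ]_L + 2·[Y]_L − [k_r]_L + [α]_L = −2·(0) + 2·(-1) − (0) + (2) = 0
  T: −2·[γ]_T + 2·[Y]_T − [k_r]_T + [α]_T = −2·(-2) + 2·(-2) − (-1) + (-1) = 0
All base exponents vanish — dimensionless.

yes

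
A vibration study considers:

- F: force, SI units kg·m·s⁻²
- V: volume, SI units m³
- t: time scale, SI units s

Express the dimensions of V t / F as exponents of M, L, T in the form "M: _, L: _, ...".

Collect each base-dimension exponent across the product:
  M: −(1) + (0) + (0) = -1
  L: −(1) + (3) + (0) = 2
  T: −(-2) + (0) + (1) = 3
So the dimensions are [M⁻¹ L² T³].

M: -1, L: 2, T: 3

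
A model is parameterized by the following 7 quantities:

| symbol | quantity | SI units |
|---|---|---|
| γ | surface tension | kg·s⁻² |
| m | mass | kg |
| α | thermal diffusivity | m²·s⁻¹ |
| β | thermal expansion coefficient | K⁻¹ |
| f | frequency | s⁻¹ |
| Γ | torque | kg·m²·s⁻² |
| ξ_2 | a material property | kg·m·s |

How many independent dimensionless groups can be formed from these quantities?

3

There are 7 variables and 4 base dimensions (M, L, T, Θ).
The dimension matrix has rank 4.
Independent dimensionless groups: 7 − 4 = 3.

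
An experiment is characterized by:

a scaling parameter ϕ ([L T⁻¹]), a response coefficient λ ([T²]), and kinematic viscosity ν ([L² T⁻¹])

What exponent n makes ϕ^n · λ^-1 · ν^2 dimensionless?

Balance the L exponent: (1)·n from ϕ, plus −(0) + 2·(2) = 4 from the rest, must sum to zero.
n + 4 = 0, so n = -4.

-4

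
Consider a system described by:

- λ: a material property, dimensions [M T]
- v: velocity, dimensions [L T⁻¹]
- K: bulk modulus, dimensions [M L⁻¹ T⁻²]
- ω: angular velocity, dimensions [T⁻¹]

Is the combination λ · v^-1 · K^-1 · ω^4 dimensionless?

yes

Sum the exponent of each base dimension across the product:
  M: [λ]_M − [v]_M − [K]_M + 4·[ω]_M = (1) − (0) − (1) + 4·(0) = 0
  L: [λ]_L − [v]_L − [K]_L + 4·[ω]_L = (0) − (1) − (-1) + 4·(0) = 0
  T: [λ]_T − [v]_T − [K]_T + 4·[ω]_T = (1) − (-1) − (-2) + 4·(-1) = 0
  Θ: [λ]_Θ − [v]_Θ − [K]_Θ + 4·[ω]_Θ = (0) − (0) − (0) + 4·(0) = 0
All base exponents vanish — dimensionless.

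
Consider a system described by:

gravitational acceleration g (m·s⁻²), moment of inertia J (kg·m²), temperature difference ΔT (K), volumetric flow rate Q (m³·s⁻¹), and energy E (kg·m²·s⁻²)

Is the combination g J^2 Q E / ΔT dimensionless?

Sum the exponent of each base dimension across the product:
  M: [g]_M + 2·[J]_M − [ΔT]_M + [Q]_M + [E]_M = (0) + 2·(1) − (0) + (0) + (1) = 3
  L: [g]_L + 2·[J]_L − [ΔT]_L + [Q]_L + [E]_L = (1) + 2·(2) − (0) + (3) + (2) = 10
  T: [g]_T + 2·[J]_T − [ΔT]_T + [Q]_T + [E]_T = (-2) + 2·(0) − (0) + (-1) + (-2) = -5
  Θ: [g]_Θ + 2·[J]_Θ − [ΔT]_Θ + [Q]_Θ + [E]_Θ = (0) + 2·(0) − (1) + (0) + (0) = -1
Net dimensions [M³ L¹⁰ T⁻⁵ Θ⁻¹] ≠ [1] — not dimensionless.

no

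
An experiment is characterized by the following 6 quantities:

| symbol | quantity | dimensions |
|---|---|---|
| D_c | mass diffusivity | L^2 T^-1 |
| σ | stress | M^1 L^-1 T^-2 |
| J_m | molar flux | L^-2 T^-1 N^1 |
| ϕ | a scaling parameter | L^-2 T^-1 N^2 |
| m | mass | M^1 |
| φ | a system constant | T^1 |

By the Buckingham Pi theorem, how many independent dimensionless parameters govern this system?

There are 6 variables and 4 base dimensions (M, L, T, N).
The dimension matrix has rank 4.
Independent dimensionless groups: 6 − 4 = 2.

2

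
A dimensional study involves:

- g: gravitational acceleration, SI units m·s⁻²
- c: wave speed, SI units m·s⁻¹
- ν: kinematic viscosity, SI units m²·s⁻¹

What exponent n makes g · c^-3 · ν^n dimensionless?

Balance the L exponent: (2)·n from ν, plus (1) − 3·(1) = -2 from the rest, must sum to zero.
2n − 2 = 0, so n = 1.

1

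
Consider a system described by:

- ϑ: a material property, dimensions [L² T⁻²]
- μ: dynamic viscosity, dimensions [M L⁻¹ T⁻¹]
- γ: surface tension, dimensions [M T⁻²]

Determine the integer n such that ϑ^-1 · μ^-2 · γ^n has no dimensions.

Balance the M exponent: (1)·n from γ, plus −(0) − 2·(1) = -2 from the rest, must sum to zero.
n − 2 = 0, so n = 2.

2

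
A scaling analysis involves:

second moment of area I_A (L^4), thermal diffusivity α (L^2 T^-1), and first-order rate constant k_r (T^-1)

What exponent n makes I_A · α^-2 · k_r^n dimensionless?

Balance the T exponent: (-1)·n from k_r, plus (0) − 2·(-1) = 2 from the rest, must sum to zero.
−n + 2 = 0, so n = 2.

2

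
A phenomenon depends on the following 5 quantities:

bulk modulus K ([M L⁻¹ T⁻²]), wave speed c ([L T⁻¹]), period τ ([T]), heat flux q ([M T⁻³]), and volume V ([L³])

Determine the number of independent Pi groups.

2

There are 5 variables and 3 base dimensions (M, L, T).
The dimension matrix has rank 3.
Independent dimensionless groups: 5 − 3 = 2.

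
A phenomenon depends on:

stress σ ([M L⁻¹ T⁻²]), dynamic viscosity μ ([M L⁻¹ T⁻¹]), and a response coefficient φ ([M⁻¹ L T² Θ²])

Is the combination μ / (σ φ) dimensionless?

no

Sum the exponent of each base dimension across the product:
  M: −[σ]_M + [μ]_M − [φ]_M = −(1) + (1) − (-1) = 1
  L: −[σ]_L + [μ]_L − [φ]_L = −(-1) + (-1) − (1) = -1
  T: −[σ]_T + [μ]_T − [φ]_T = −(-2) + (-1) − (2) = -1
  Θ: −[σ]_Θ + [μ]_Θ − [φ]_Θ = −(0) + (0) − (2) = -2
Net dimensions [M L⁻¹ T⁻¹ Θ⁻²] ≠ [1] — not dimensionless.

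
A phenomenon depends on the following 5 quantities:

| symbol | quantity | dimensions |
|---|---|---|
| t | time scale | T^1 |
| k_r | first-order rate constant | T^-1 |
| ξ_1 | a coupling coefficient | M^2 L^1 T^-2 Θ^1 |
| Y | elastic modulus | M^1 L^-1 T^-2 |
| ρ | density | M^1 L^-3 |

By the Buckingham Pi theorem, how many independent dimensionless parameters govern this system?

There are 5 variables and 4 base dimensions (M, L, T, Θ).
The dimension matrix has rank 4.
Independent dimensionless groups: 5 − 4 = 1.

1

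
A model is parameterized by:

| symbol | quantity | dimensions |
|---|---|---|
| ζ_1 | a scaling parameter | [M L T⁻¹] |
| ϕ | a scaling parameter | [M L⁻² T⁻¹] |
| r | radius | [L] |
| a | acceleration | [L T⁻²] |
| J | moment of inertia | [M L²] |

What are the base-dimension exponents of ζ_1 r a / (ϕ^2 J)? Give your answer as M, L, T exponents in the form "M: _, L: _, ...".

M: -2, L: 5, T: -1

Collect each base-dimension exponent across the product:
  M: (1) − 2·(1) + (0) + (0) − (1) = -2
  L: (1) − 2·(-2) + (1) + (1) − (2) = 5
  T: (-1) − 2·(-1) + (0) + (-2) − (0) = -1
So the dimensions are [M⁻² L⁵ T⁻¹].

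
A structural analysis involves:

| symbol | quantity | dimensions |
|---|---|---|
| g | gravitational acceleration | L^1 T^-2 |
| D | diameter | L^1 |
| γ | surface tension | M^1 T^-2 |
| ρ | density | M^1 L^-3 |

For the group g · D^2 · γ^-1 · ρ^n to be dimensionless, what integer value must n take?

1

Balance the M exponent: (1)·n from ρ, plus (0) + 2·(0) − (1) = -1 from the rest, must sum to zero.
n − 1 = 0, so n = 1.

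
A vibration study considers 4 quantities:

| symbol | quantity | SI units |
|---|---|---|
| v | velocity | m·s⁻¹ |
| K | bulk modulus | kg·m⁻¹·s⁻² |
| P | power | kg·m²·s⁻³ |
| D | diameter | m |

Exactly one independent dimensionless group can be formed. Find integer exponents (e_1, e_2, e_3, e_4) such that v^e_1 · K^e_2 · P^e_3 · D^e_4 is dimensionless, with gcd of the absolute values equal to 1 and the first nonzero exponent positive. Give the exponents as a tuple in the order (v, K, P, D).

(1, 1, -1, 2)

M: e_1·(0) + e_2·(1) + e_3·(1) + e_4·(0) = 0
L: e_1·(1) + e_2·(-1) + e_3·(2) + e_4·(1) = 0
T: e_1·(-1) + e_2·(-2) + e_3·(-3) + e_4·(0) = 0
Solving this homogeneous linear system for the smallest-integer solution (first nonzero entry positive) gives (1, 1, -1, 2).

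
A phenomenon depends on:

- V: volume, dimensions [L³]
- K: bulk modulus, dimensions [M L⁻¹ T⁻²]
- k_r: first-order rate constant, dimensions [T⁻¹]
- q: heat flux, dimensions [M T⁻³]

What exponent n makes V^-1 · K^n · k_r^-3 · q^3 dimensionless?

-3

Balance the M exponent: (1)·n from K, plus −(0) − 3·(0) + 3·(1) = 3 from the rest, must sum to zero.
n + 3 = 0, so n = -3.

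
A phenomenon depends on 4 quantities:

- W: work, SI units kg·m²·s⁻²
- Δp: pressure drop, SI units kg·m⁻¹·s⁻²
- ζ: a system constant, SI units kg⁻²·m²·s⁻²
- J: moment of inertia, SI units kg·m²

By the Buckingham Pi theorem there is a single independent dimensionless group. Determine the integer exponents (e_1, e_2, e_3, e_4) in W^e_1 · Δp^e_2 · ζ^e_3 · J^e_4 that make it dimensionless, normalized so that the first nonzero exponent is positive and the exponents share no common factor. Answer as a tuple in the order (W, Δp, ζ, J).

(3, -2, -1, -3)

M: e_1·(1) + e_2·(1) + e_3·(-2) + e_4·(1) = 0
L: e_1·(2) + e_2·(-1) + e_3·(2) + e_4·(2) = 0
T: e_1·(-2) + e_2·(-2) + e_3·(-2) + e_4·(0) = 0
Solving this homogeneous linear system for the smallest-integer solution (first nonzero entry positive) gives (3, -2, -1, -3).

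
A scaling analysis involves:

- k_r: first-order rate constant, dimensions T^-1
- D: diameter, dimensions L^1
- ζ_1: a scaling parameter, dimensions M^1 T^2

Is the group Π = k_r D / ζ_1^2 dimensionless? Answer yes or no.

no

Sum the exponent of each base dimension across the product:
  M: [k_r]_M + [D]_M − 2·[ζ_1]_M = (0) + (0) − 2·(1) = -2
  L: [k_r]_L + [D]_L − 2·[ζ_1]_L = (0) + (1) − 2·(0) = 1
  T: [k_r]_T + [D]_T − 2·[ζ_1]_T = (-1) + (0) − 2·(2) = -5
Net dimensions [M⁻² L T⁻⁵] ≠ [1] — not dimensionless.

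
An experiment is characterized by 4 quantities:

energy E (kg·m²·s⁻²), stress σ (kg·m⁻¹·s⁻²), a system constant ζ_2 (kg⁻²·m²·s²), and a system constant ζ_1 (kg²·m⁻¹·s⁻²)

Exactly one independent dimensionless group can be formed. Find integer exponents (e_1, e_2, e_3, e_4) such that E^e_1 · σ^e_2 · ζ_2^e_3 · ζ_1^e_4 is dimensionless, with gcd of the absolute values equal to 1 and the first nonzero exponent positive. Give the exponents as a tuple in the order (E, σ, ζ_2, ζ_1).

(1, -1, -3, -3)

M: e_1·(1) + e_2·(1) + e_3·(-2) + e_4·(2) = 0
L: e_1·(2) + e_2·(-1) + e_3·(2) + e_4·(-1) = 0
T: e_1·(-2) + e_2·(-2) + e_3·(2) + e_4·(-2) = 0
Solving this homogeneous linear system for the smallest-integer solution (first nonzero entry positive) gives (1, -1, -3, -3).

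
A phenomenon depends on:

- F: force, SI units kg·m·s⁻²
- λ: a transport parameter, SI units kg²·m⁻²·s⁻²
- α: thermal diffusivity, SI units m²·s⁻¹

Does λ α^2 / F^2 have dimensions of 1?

Sum the exponent of each base dimension across the product:
  M: −2·[F]_M + [λ]_M + 2·[α]_M = −2·(1) + (2) + 2·(0) = 0
  L: −2·[F]_L + [λ]_L + 2·[α]_L = −2·(1) + (-2) + 2·(2) = 0
  T: −2·[F]_T + [λ]_T + 2·[α]_T = −2·(-2) + (-2) + 2·(-1) = 0
All base exponents vanish — dimensionless.

yes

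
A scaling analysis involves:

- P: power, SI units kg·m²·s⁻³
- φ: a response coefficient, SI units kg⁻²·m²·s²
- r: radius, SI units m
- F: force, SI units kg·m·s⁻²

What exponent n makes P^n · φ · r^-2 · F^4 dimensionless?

-2

Balance the M exponent: (1)·n from P, plus (-2) − 2·(0) + 4·(1) = 2 from the rest, must sum to zero.
n + 2 = 0, so n = -2.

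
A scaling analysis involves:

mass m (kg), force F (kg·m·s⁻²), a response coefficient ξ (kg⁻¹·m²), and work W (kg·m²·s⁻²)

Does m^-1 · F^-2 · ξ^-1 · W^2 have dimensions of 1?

yes

Sum the exponent of each base dimension across the product:
  M: −[m]_M − 2·[F]_M − [ξ]_M + 2·[W]_M = −(1) − 2·(1) − (-1) + 2·(1) = 0
  L: −[m]_L − 2·[F]_L − [ξ]_L + 2·[W]_L = −(0) − 2·(1) − (2) + 2·(2) = 0
  T: −[m]_T − 2·[F]_T − [ξ]_T + 2·[W]_T = −(0) − 2·(-2) − (0) + 2·(-2) = 0
All base exponents vanish — dimensionless.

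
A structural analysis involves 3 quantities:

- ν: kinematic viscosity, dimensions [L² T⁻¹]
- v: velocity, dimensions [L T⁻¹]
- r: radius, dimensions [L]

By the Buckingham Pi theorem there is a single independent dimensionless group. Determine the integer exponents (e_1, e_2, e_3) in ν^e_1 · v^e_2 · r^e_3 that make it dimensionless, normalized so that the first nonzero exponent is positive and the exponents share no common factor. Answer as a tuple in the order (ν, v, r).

(1, -1, -1)

L: e_1·(2) + e_2·(1) + e_3·(1) = 0
T: e_1·(-1) + e_2·(-1) + e_3·(0) = 0
Solving this homogeneous linear system for the smallest-integer solution (first nonzero entry positive) gives (1, -1, -1).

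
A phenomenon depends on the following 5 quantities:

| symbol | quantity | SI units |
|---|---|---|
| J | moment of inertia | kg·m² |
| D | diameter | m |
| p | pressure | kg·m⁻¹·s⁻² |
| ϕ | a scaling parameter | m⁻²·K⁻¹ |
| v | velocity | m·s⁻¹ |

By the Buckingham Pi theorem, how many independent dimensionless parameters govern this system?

There are 5 variables and 4 base dimensions (M, L, T, Θ).
The dimension matrix has rank 4.
Independent dimensionless groups: 5 − 4 = 1.

1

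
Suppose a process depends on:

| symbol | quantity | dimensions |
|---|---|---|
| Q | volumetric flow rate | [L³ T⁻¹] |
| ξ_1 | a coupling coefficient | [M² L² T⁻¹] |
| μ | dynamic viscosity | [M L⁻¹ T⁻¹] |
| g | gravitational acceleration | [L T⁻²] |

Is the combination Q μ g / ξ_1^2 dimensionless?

Sum the exponent of each base dimension across the product:
  M: [Q]_M − 2·[ξ_1]_M + [μ]_M + [g]_M = (0) − 2·(2) + (1) + (0) = -3
  L: [Q]_L − 2·[ξ_1]_L + [μ]_L + [g]_L = (3) − 2·(2) + (-1) + (1) = -1
  T: [Q]_T − 2·[ξ_1]_T + [μ]_T + [g]_T = (-1) − 2·(-1) + (-1) + (-2) = -2
Net dimensions [M⁻³ L⁻¹ T⁻²] ≠ [1] — not dimensionless.

no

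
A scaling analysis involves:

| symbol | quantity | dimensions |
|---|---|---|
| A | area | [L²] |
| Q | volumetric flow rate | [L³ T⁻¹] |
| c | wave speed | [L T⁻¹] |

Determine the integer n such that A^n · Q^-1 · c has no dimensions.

1

Balance the L exponent: (2)·n from A, plus −(3) + (1) = -2 from the rest, must sum to zero.
2n − 2 = 0, so n = 1.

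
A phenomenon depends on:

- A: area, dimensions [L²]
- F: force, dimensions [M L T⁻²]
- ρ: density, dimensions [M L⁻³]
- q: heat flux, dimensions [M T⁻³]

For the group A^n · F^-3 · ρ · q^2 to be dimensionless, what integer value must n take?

3

Balance the L exponent: (2)·n from A, plus −3·(1) + (-3) + 2·(0) = -6 from the rest, must sum to zero.
2n − 6 = 0, so n = 3.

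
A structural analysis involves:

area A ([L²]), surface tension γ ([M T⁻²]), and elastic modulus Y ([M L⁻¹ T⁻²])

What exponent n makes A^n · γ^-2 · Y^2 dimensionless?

Balance the L exponent: (2)·n from A, plus −2·(0) + 2·(-1) = -2 from the rest, must sum to zero.
2n − 2 = 0, so n = 1.

1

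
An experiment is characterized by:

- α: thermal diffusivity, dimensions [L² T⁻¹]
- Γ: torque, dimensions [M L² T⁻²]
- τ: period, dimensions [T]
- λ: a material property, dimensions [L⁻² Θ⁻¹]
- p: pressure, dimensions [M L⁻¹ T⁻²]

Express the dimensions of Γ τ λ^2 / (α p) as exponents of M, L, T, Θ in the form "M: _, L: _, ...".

M: 0, L: -3, T: 2, Θ: -2

Collect each base-dimension exponent across the product:
  M: −(0) + (1) + (0) + 2·(0) − (1) = 0
  L: −(2) + (2) + (0) + 2·(-2) − (-1) = -3
  T: −(-1) + (-2) + (1) + 2·(0) − (-2) = 2
  Θ: −(0) + (0) + (0) + 2·(-1) − (0) = -2
So the dimensions are [L⁻³ T² Θ⁻²].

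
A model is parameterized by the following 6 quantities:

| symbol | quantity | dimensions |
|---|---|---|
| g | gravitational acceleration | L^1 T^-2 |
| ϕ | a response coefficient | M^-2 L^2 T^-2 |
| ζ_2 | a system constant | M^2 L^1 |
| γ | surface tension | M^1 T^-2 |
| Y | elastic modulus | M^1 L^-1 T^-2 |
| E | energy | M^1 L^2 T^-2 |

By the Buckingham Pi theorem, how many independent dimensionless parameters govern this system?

There are 6 variables and 3 base dimensions (M, L, T).
The dimension matrix has rank 3.
Independent dimensionless groups: 6 − 3 = 3.

3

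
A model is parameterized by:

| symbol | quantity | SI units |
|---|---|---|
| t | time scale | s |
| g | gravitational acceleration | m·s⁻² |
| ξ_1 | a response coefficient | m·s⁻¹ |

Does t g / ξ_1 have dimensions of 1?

Sum the exponent of each base dimension across the product:
  L: [t]_L + [g]_L − [ξ_1]_L = (0) + (1) − (1) = 0
  T: [t]_T + [g]_T − [ξ_1]_T = (1) + (-2) − (-1) = 0
All base exponents vanish — dimensionless.

yes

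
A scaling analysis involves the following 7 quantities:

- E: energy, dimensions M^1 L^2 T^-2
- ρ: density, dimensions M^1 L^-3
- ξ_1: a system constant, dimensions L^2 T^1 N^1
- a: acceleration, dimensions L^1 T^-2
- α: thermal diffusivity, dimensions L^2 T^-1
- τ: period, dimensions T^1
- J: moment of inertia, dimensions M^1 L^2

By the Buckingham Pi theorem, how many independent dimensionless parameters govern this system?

3

There are 7 variables and 4 base dimensions (M, L, T, N).
The dimension matrix has rank 4.
Independent dimensionless groups: 7 − 4 = 3.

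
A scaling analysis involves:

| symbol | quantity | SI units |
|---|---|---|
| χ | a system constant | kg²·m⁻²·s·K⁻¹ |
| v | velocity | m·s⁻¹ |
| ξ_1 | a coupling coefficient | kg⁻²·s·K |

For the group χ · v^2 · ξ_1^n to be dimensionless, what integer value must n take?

Balance the M exponent: (-2)·n from ξ_1, plus (2) + 2·(0) = 2 from the rest, must sum to zero.
-2n + 2 = 0, so n = 1.

1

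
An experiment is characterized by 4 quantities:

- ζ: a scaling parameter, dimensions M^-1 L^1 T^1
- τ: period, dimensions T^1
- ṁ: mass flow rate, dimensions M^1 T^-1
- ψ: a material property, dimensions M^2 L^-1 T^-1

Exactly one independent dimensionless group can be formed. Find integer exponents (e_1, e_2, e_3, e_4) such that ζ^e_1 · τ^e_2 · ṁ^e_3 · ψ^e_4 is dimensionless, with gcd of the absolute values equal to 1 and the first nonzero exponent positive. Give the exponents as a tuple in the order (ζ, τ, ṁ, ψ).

(1, -1, -1, 1)

M: e_1·(-1) + e_2·(0) + e_3·(1) + e_4·(2) = 0
L: e_1·(1) + e_2·(0) + e_3·(0) + e_4·(-1) = 0
T: e_1·(1) + e_2·(1) + e_3·(-1) + e_4·(-1) = 0
Solving this homogeneous linear system for the smallest-integer solution (first nonzero entry positive) gives (1, -1, -1, 1).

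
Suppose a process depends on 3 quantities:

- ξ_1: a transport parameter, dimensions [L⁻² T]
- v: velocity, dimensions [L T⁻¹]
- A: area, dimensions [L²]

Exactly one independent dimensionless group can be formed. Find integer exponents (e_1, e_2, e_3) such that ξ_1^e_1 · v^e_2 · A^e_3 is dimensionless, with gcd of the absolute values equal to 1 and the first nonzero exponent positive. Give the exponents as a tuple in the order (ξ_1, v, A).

(2, 2, 1)

L: e_1·(-2) + e_2·(1) + e_3·(2) = 0
T: e_1·(1) + e_2·(-1) + e_3·(0) = 0
Solving this homogeneous linear system for the smallest-integer solution (first nonzero entry positive) gives (2, 2, 1).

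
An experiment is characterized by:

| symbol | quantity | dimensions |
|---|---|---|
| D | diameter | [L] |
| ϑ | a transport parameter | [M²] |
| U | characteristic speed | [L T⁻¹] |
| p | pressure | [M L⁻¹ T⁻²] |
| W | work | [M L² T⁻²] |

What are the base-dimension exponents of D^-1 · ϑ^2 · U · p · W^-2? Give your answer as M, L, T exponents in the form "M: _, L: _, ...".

M: 3, L: -5, T: 1

Collect each base-dimension exponent across the product:
  M: −(0) + 2·(2) + (0) + (1) − 2·(1) = 3
  L: −(1) + 2·(0) + (1) + (-1) − 2·(2) = -5
  T: −(0) + 2·(0) + (-1) + (-2) − 2·(-2) = 1
So the dimensions are [M³ L⁻⁵ T].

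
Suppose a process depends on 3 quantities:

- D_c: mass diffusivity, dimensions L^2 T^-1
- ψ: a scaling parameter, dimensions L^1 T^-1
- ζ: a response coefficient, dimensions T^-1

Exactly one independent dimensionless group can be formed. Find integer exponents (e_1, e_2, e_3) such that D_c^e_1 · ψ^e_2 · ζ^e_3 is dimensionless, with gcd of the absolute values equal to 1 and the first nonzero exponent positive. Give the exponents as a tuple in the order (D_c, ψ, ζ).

L: e_1·(2) + e_2·(1) + e_3·(0) = 0
T: e_1·(-1) + e_2·(-1) + e_3·(-1) = 0
Solving this homogeneous linear system for the smallest-integer solution (first nonzero entry positive) gives (1, -2, 1).

(1, -2, 1)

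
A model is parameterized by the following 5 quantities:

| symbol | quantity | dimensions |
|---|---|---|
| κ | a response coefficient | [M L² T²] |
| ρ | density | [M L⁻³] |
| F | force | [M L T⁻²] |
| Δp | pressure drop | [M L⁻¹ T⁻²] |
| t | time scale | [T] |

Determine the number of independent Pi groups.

There are 5 variables and 3 base dimensions (M, L, T).
The dimension matrix has rank 3.
Independent dimensionless groups: 5 − 3 = 2.

2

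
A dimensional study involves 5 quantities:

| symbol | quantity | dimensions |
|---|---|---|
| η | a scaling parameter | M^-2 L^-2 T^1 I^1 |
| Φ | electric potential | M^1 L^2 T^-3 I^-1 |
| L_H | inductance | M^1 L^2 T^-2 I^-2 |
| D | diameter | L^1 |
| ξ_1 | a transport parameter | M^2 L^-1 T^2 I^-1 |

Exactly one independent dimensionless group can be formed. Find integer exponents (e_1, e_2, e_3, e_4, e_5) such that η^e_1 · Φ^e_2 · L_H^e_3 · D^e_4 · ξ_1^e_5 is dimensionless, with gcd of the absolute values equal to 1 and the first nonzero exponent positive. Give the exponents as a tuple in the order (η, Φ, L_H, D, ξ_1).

M: e_1·(-2) + e_2·(1) + e_3·(1) + e_4·(0) + e_5·(2) = 0
L: e_1·(-2) + e_2·(2) + e_3·(2) + e_4·(1) + e_5·(-1) = 0
T: e_1·(1) + e_2·(-3) + e_3·(-2) + e_4·(0) + e_5·(2) = 0
I: e_1·(1) + e_2·(-1) + e_3·(-2) + e_4·(0) + e_5·(-1) = 0
Solving this homogeneous linear system for the smallest-integer solution (first nonzero entry positive) gives (3, 3, -1, 4, 2).

(3, 3, -1, 4, 2)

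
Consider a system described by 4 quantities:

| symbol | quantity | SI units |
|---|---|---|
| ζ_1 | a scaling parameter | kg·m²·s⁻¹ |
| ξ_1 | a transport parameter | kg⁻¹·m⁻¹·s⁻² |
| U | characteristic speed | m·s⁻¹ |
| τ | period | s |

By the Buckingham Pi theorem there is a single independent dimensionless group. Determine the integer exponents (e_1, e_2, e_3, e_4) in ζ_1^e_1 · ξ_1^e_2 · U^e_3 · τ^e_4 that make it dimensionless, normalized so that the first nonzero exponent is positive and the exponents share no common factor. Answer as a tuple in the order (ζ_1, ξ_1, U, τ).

M: e_1·(1) + e_2·(-1) + e_3·(0) + e_4·(0) = 0
L: e_1·(2) + e_2·(-1) + e_3·(1) + e_4·(0) = 0
T: e_1·(-1) + e_2·(-2) + e_3·(-1) + e_4·(1) = 0
Solving this homogeneous linear system for the smallest-integer solution (first nonzero entry positive) gives (1, 1, -1, 2).

(1, 1, -1, 2)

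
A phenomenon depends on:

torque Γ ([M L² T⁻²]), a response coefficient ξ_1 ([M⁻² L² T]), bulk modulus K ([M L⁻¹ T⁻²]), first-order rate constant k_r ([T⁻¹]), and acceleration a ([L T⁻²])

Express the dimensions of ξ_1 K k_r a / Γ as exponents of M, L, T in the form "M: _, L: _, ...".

M: -2, L: 0, T: -2

Collect each base-dimension exponent across the product:
  M: −(1) + (-2) + (1) + (0) + (0) = -2
  L: −(2) + (2) + (-1) + (0) + (1) = 0
  T: −(-2) + (1) + (-2) + (-1) + (-2) = -2
So the dimensions are [M⁻² T⁻²].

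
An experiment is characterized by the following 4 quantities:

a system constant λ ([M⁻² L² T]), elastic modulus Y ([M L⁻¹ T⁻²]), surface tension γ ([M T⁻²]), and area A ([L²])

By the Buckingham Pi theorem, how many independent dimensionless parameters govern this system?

There are 4 variables and 3 base dimensions (M, L, T).
The dimension matrix has rank 3.
Independent dimensionless groups: 4 − 3 = 1.

1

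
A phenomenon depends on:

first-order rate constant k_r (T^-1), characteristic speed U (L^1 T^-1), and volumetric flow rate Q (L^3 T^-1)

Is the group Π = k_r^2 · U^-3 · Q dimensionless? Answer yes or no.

Sum the exponent of each base dimension across the product:
  M: 2·[k_r]_M − 3·[U]_M + [Q]_M = 2·(0) − 3·(0) + (0) = 0
  L: 2·[k_r]_L − 3·[U]_L + [Q]_L = 2·(0) − 3·(1) + (3) = 0
  T: 2·[k_r]_T − 3·[U]_T + [Q]_T = 2·(-1) − 3·(-1) + (-1) = 0
All base exponents vanish — dimensionless.

yes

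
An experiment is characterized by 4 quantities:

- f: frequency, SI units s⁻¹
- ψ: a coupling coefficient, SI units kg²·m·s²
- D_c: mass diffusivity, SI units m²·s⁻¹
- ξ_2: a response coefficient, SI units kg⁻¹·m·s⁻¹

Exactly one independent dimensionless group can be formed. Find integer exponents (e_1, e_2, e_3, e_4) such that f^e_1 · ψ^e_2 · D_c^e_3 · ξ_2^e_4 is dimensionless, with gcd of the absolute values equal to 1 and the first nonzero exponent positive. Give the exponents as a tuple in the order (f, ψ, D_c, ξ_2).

M: e_1·(0) + e_2·(2) + e_3·(0) + e_4·(-1) = 0
L: e_1·(0) + e_2·(1) + e_3·(2) + e_4·(1) = 0
T: e_1·(-1) + e_2·(2) + e_3·(-1) + e_4·(-1) = 0
Solving this homogeneous linear system for the smallest-integer solution (first nonzero entry positive) gives (3, 2, -3, 4).

(3, 2, -3, 4)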